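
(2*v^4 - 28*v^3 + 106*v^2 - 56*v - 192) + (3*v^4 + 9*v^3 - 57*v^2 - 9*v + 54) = 5*v^4 - 19*v^3 + 49*v^2 - 65*v - 138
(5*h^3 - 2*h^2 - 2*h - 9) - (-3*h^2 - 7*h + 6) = 5*h^3 + h^2 + 5*h - 15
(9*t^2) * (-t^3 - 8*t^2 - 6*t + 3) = -9*t^5 - 72*t^4 - 54*t^3 + 27*t^2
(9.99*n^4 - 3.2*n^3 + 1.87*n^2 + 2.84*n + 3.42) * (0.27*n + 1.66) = 2.6973*n^5 + 15.7194*n^4 - 4.8071*n^3 + 3.871*n^2 + 5.6378*n + 5.6772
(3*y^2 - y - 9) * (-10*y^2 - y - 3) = -30*y^4 + 7*y^3 + 82*y^2 + 12*y + 27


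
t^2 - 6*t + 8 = (t - 4)*(t - 2)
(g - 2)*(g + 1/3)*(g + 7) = g^3 + 16*g^2/3 - 37*g/3 - 14/3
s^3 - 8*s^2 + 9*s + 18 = (s - 6)*(s - 3)*(s + 1)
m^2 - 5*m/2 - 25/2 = (m - 5)*(m + 5/2)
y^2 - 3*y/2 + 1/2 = (y - 1)*(y - 1/2)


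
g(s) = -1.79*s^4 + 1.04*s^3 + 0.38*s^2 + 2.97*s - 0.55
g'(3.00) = -159.99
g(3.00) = -105.13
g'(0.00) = 2.97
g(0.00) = -0.55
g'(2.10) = -47.98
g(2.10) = -17.82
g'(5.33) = -988.51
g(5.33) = -1261.10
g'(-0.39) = 3.57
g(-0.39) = -1.75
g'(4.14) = -448.47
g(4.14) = -433.79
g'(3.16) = -189.40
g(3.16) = -133.04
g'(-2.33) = 108.71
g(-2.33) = -71.32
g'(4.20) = -469.27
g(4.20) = -461.31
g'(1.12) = -2.32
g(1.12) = 1.90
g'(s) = -7.16*s^3 + 3.12*s^2 + 0.76*s + 2.97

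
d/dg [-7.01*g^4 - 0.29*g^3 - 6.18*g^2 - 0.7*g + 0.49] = -28.04*g^3 - 0.87*g^2 - 12.36*g - 0.7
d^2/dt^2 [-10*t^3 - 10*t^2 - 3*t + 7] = -60*t - 20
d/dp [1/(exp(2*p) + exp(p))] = (-2*exp(p) - 1)*exp(-p)/(exp(p) + 1)^2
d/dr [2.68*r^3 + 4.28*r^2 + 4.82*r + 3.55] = 8.04*r^2 + 8.56*r + 4.82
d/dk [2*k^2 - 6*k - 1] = 4*k - 6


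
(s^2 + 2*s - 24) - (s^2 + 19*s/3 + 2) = -13*s/3 - 26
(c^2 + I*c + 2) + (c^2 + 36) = 2*c^2 + I*c + 38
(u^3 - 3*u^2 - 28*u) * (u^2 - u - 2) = u^5 - 4*u^4 - 27*u^3 + 34*u^2 + 56*u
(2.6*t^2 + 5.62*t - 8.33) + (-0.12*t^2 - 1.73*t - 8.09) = 2.48*t^2 + 3.89*t - 16.42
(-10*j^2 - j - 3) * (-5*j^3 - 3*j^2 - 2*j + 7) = 50*j^5 + 35*j^4 + 38*j^3 - 59*j^2 - j - 21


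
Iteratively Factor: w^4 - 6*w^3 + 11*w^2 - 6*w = (w - 1)*(w^3 - 5*w^2 + 6*w) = (w - 2)*(w - 1)*(w^2 - 3*w) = (w - 3)*(w - 2)*(w - 1)*(w)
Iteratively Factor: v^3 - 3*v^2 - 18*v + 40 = (v - 2)*(v^2 - v - 20) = (v - 2)*(v + 4)*(v - 5)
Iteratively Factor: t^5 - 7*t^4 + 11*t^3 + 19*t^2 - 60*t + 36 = (t - 3)*(t^4 - 4*t^3 - t^2 + 16*t - 12) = (t - 3)^2*(t^3 - t^2 - 4*t + 4) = (t - 3)^2*(t - 1)*(t^2 - 4) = (t - 3)^2*(t - 2)*(t - 1)*(t + 2)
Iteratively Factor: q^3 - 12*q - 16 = (q + 2)*(q^2 - 2*q - 8) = (q - 4)*(q + 2)*(q + 2)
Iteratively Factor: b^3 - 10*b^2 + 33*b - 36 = (b - 4)*(b^2 - 6*b + 9) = (b - 4)*(b - 3)*(b - 3)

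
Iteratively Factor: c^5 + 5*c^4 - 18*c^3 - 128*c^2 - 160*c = (c - 5)*(c^4 + 10*c^3 + 32*c^2 + 32*c) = c*(c - 5)*(c^3 + 10*c^2 + 32*c + 32) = c*(c - 5)*(c + 2)*(c^2 + 8*c + 16) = c*(c - 5)*(c + 2)*(c + 4)*(c + 4)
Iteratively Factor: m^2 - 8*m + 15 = (m - 3)*(m - 5)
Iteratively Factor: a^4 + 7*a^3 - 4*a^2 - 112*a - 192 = (a + 3)*(a^3 + 4*a^2 - 16*a - 64) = (a + 3)*(a + 4)*(a^2 - 16) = (a + 3)*(a + 4)^2*(a - 4)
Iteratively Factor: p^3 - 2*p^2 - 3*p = (p - 3)*(p^2 + p) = (p - 3)*(p + 1)*(p)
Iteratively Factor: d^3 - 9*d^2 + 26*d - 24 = (d - 4)*(d^2 - 5*d + 6) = (d - 4)*(d - 2)*(d - 3)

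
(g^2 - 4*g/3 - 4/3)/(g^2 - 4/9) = 3*(g - 2)/(3*g - 2)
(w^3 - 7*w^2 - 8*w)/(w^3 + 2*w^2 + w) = (w - 8)/(w + 1)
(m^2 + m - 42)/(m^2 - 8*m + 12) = (m + 7)/(m - 2)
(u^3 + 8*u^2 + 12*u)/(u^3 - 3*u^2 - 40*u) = (u^2 + 8*u + 12)/(u^2 - 3*u - 40)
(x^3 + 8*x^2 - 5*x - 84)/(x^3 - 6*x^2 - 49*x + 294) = (x^2 + x - 12)/(x^2 - 13*x + 42)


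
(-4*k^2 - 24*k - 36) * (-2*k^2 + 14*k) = 8*k^4 - 8*k^3 - 264*k^2 - 504*k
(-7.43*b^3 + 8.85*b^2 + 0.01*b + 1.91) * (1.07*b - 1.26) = -7.9501*b^4 + 18.8313*b^3 - 11.1403*b^2 + 2.0311*b - 2.4066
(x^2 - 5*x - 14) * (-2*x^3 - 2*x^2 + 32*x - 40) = -2*x^5 + 8*x^4 + 70*x^3 - 172*x^2 - 248*x + 560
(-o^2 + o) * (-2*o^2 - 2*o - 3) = 2*o^4 + o^2 - 3*o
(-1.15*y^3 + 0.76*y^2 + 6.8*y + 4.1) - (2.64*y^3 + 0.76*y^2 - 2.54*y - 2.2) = -3.79*y^3 + 9.34*y + 6.3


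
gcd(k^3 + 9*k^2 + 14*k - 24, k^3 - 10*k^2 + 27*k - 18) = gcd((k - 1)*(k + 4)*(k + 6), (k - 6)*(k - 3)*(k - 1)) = k - 1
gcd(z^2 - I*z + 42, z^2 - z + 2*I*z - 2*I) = 1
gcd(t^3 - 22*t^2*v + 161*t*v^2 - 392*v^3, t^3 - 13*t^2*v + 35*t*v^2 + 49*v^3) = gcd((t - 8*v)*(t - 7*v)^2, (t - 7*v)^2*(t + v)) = t^2 - 14*t*v + 49*v^2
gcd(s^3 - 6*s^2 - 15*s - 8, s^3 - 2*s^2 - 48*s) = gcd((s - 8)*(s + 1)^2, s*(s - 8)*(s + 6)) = s - 8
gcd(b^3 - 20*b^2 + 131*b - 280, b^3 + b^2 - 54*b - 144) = b - 8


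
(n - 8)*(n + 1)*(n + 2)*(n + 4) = n^4 - n^3 - 42*n^2 - 104*n - 64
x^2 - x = x*(x - 1)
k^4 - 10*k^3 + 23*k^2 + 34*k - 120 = (k - 5)*(k - 4)*(k - 3)*(k + 2)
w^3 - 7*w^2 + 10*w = w*(w - 5)*(w - 2)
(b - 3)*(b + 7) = b^2 + 4*b - 21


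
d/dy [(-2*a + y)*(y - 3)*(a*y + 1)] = -a*(2*a - y)*(y - 3) - (2*a - y)*(a*y + 1) + (y - 3)*(a*y + 1)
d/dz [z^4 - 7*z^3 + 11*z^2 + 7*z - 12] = 4*z^3 - 21*z^2 + 22*z + 7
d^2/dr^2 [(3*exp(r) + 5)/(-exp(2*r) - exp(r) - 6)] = (-3*exp(4*r) - 17*exp(3*r) + 93*exp(2*r) + 133*exp(r) - 78)*exp(r)/(exp(6*r) + 3*exp(5*r) + 21*exp(4*r) + 37*exp(3*r) + 126*exp(2*r) + 108*exp(r) + 216)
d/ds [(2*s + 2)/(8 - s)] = 18/(s - 8)^2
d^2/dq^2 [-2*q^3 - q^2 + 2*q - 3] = -12*q - 2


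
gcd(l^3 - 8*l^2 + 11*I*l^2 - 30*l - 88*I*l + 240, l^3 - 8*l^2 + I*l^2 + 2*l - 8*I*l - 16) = l - 8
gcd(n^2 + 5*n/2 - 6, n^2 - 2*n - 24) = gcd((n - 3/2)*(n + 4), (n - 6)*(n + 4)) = n + 4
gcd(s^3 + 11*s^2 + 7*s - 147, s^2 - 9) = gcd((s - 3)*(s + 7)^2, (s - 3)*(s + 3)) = s - 3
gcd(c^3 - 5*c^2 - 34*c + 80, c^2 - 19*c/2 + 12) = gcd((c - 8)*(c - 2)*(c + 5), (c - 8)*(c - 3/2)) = c - 8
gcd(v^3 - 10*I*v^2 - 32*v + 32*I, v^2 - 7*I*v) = 1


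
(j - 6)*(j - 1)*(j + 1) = j^3 - 6*j^2 - j + 6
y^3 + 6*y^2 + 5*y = y*(y + 1)*(y + 5)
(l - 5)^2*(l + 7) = l^3 - 3*l^2 - 45*l + 175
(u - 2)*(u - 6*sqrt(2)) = u^2 - 6*sqrt(2)*u - 2*u + 12*sqrt(2)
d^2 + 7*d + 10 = (d + 2)*(d + 5)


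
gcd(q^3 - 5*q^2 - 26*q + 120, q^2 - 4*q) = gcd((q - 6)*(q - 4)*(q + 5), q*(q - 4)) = q - 4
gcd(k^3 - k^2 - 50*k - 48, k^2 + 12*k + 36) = k + 6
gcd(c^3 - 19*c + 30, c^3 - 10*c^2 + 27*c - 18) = c - 3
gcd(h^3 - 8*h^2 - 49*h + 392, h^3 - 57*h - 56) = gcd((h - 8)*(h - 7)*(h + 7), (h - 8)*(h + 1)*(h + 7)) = h^2 - h - 56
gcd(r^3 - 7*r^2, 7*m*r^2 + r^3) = r^2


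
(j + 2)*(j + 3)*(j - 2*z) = j^3 - 2*j^2*z + 5*j^2 - 10*j*z + 6*j - 12*z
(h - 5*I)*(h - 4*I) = h^2 - 9*I*h - 20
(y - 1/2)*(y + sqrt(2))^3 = y^4 - y^3/2 + 3*sqrt(2)*y^3 - 3*sqrt(2)*y^2/2 + 6*y^2 - 3*y + 2*sqrt(2)*y - sqrt(2)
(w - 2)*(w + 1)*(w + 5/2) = w^3 + 3*w^2/2 - 9*w/2 - 5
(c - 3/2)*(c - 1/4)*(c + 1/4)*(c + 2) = c^4 + c^3/2 - 49*c^2/16 - c/32 + 3/16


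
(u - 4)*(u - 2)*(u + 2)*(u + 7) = u^4 + 3*u^3 - 32*u^2 - 12*u + 112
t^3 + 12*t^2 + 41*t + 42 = (t + 2)*(t + 3)*(t + 7)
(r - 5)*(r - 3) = r^2 - 8*r + 15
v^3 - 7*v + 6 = (v - 2)*(v - 1)*(v + 3)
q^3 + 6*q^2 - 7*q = q*(q - 1)*(q + 7)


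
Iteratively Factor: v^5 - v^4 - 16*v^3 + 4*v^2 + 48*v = (v + 2)*(v^4 - 3*v^3 - 10*v^2 + 24*v) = (v - 2)*(v + 2)*(v^3 - v^2 - 12*v) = v*(v - 2)*(v + 2)*(v^2 - v - 12) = v*(v - 4)*(v - 2)*(v + 2)*(v + 3)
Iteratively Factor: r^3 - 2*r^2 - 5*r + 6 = (r + 2)*(r^2 - 4*r + 3) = (r - 3)*(r + 2)*(r - 1)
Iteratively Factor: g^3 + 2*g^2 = (g + 2)*(g^2) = g*(g + 2)*(g)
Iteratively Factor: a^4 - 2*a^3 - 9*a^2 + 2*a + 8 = (a + 2)*(a^3 - 4*a^2 - a + 4) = (a - 1)*(a + 2)*(a^2 - 3*a - 4) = (a - 4)*(a - 1)*(a + 2)*(a + 1)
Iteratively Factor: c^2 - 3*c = (c)*(c - 3)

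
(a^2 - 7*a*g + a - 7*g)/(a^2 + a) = (a - 7*g)/a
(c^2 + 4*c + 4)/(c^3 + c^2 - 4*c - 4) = (c + 2)/(c^2 - c - 2)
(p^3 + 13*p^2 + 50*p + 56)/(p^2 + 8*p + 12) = (p^2 + 11*p + 28)/(p + 6)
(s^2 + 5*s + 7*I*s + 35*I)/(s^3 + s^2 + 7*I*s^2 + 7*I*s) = (s + 5)/(s*(s + 1))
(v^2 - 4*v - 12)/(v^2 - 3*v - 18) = (v + 2)/(v + 3)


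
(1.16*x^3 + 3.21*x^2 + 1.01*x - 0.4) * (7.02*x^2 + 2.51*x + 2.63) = 8.1432*x^5 + 25.4458*x^4 + 18.1981*x^3 + 8.1694*x^2 + 1.6523*x - 1.052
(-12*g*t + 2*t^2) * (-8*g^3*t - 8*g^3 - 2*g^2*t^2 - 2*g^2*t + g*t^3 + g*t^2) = 96*g^4*t^2 + 96*g^4*t + 8*g^3*t^3 + 8*g^3*t^2 - 16*g^2*t^4 - 16*g^2*t^3 + 2*g*t^5 + 2*g*t^4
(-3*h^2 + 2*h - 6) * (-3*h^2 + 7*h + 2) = 9*h^4 - 27*h^3 + 26*h^2 - 38*h - 12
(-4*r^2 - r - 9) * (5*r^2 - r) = -20*r^4 - r^3 - 44*r^2 + 9*r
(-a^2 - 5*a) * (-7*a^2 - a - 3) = 7*a^4 + 36*a^3 + 8*a^2 + 15*a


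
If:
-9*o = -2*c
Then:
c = 9*o/2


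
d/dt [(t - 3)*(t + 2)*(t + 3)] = 3*t^2 + 4*t - 9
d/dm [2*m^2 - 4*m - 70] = 4*m - 4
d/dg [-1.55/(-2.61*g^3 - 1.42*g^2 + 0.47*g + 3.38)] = (-12.1365*g^2 - 4.402*g + 0.7285)/(2.61*g^3 + 1.42*g^2 - 0.47*g - 3.38)^2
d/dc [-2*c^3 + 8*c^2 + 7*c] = -6*c^2 + 16*c + 7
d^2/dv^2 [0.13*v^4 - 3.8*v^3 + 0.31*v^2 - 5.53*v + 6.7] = 1.56*v^2 - 22.8*v + 0.62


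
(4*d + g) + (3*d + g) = 7*d + 2*g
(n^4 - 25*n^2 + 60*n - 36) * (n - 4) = n^5 - 4*n^4 - 25*n^3 + 160*n^2 - 276*n + 144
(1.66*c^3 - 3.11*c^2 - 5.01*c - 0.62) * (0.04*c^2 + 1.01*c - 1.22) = 0.0664*c^5 + 1.5522*c^4 - 5.3667*c^3 - 1.2907*c^2 + 5.486*c + 0.7564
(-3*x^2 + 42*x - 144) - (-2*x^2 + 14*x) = -x^2 + 28*x - 144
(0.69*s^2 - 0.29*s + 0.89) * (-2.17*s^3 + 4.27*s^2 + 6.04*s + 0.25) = -1.4973*s^5 + 3.5756*s^4 + 0.997999999999999*s^3 + 2.2212*s^2 + 5.3031*s + 0.2225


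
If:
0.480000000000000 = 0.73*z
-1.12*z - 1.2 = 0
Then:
No Solution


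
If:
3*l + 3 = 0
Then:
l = -1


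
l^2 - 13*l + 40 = (l - 8)*(l - 5)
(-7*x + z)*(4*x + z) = -28*x^2 - 3*x*z + z^2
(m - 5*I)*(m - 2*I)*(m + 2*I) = m^3 - 5*I*m^2 + 4*m - 20*I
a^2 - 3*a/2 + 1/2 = (a - 1)*(a - 1/2)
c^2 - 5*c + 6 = (c - 3)*(c - 2)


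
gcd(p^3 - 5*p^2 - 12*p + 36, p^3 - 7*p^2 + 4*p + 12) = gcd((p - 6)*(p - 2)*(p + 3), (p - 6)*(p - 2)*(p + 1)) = p^2 - 8*p + 12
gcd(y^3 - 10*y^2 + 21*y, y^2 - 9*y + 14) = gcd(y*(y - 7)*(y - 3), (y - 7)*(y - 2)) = y - 7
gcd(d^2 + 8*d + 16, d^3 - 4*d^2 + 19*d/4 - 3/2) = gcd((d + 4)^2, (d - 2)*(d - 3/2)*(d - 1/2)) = 1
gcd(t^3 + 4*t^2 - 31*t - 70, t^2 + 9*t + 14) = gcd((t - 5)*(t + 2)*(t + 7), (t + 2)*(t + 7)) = t^2 + 9*t + 14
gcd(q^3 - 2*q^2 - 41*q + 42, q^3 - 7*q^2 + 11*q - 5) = q - 1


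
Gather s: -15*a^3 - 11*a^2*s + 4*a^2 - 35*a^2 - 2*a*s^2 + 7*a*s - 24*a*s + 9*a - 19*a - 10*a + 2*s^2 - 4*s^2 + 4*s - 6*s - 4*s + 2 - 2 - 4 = -15*a^3 - 31*a^2 - 20*a + s^2*(-2*a - 2) + s*(-11*a^2 - 17*a - 6) - 4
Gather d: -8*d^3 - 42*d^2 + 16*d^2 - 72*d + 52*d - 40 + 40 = -8*d^3 - 26*d^2 - 20*d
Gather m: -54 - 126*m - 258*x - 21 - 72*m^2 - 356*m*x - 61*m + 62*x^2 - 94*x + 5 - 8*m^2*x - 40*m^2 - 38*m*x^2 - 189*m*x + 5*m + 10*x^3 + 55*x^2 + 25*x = m^2*(-8*x - 112) + m*(-38*x^2 - 545*x - 182) + 10*x^3 + 117*x^2 - 327*x - 70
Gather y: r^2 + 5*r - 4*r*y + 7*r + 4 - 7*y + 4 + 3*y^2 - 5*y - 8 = r^2 + 12*r + 3*y^2 + y*(-4*r - 12)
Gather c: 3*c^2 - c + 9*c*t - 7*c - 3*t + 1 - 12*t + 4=3*c^2 + c*(9*t - 8) - 15*t + 5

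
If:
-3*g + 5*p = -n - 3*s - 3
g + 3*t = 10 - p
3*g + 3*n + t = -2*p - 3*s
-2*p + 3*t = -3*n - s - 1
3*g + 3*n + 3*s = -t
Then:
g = 43/34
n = -15/4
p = 0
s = 103/68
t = 99/34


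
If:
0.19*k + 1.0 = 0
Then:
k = -5.26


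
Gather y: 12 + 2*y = 2*y + 12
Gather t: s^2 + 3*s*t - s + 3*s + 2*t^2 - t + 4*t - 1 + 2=s^2 + 2*s + 2*t^2 + t*(3*s + 3) + 1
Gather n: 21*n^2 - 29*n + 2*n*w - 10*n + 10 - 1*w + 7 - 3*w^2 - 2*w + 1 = 21*n^2 + n*(2*w - 39) - 3*w^2 - 3*w + 18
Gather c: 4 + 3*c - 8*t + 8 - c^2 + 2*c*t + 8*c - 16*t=-c^2 + c*(2*t + 11) - 24*t + 12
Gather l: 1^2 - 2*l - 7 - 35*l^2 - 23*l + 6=-35*l^2 - 25*l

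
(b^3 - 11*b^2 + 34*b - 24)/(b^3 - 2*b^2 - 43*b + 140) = (b^2 - 7*b + 6)/(b^2 + 2*b - 35)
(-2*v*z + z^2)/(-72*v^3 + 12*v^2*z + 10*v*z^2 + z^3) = z/(36*v^2 + 12*v*z + z^2)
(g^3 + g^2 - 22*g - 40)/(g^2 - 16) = (g^2 - 3*g - 10)/(g - 4)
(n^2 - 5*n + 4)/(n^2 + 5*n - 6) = (n - 4)/(n + 6)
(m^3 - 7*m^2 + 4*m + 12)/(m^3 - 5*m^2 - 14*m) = (-m^3 + 7*m^2 - 4*m - 12)/(m*(-m^2 + 5*m + 14))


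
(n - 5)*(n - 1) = n^2 - 6*n + 5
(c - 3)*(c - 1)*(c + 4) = c^3 - 13*c + 12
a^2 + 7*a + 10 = (a + 2)*(a + 5)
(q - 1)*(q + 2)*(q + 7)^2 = q^4 + 15*q^3 + 61*q^2 + 21*q - 98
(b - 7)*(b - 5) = b^2 - 12*b + 35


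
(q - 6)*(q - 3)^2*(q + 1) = q^4 - 11*q^3 + 33*q^2 - 9*q - 54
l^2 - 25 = (l - 5)*(l + 5)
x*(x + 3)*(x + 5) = x^3 + 8*x^2 + 15*x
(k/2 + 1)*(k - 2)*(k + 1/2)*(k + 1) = k^4/2 + 3*k^3/4 - 7*k^2/4 - 3*k - 1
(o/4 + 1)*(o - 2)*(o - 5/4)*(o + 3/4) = o^4/4 + 3*o^3/8 - 159*o^2/64 + 17*o/32 + 15/8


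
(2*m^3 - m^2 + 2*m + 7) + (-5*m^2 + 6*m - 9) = 2*m^3 - 6*m^2 + 8*m - 2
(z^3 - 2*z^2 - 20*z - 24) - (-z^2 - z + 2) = z^3 - z^2 - 19*z - 26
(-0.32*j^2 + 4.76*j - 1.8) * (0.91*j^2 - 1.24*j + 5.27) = -0.2912*j^4 + 4.7284*j^3 - 9.2268*j^2 + 27.3172*j - 9.486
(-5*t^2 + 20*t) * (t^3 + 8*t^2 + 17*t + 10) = -5*t^5 - 20*t^4 + 75*t^3 + 290*t^2 + 200*t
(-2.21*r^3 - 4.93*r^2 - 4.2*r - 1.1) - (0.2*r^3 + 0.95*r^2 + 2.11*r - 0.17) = -2.41*r^3 - 5.88*r^2 - 6.31*r - 0.93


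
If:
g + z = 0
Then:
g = -z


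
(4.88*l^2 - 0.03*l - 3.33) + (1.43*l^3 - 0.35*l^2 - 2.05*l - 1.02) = 1.43*l^3 + 4.53*l^2 - 2.08*l - 4.35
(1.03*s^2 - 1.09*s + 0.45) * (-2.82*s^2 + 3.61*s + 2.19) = -2.9046*s^4 + 6.7921*s^3 - 2.9482*s^2 - 0.7626*s + 0.9855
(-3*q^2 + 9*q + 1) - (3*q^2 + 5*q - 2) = -6*q^2 + 4*q + 3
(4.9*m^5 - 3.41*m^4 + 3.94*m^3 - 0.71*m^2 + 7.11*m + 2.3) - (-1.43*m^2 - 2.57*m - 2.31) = 4.9*m^5 - 3.41*m^4 + 3.94*m^3 + 0.72*m^2 + 9.68*m + 4.61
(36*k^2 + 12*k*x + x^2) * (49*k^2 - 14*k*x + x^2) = 1764*k^4 + 84*k^3*x - 83*k^2*x^2 - 2*k*x^3 + x^4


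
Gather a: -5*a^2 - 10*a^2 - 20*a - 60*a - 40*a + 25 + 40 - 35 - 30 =-15*a^2 - 120*a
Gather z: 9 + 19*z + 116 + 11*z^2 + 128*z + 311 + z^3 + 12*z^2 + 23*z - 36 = z^3 + 23*z^2 + 170*z + 400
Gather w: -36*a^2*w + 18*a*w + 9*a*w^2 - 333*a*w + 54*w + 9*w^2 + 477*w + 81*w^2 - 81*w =w^2*(9*a + 90) + w*(-36*a^2 - 315*a + 450)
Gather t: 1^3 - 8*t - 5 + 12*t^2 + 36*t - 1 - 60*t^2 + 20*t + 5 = -48*t^2 + 48*t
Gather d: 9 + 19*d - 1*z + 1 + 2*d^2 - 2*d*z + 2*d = 2*d^2 + d*(21 - 2*z) - z + 10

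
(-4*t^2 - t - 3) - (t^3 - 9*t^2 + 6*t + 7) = -t^3 + 5*t^2 - 7*t - 10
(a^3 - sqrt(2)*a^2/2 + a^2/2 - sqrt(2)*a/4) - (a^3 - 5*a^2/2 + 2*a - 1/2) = -sqrt(2)*a^2/2 + 3*a^2 - 2*a - sqrt(2)*a/4 + 1/2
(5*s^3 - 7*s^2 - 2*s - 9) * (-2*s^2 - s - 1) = -10*s^5 + 9*s^4 + 6*s^3 + 27*s^2 + 11*s + 9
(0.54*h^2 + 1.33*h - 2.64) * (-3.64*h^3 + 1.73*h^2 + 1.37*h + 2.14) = -1.9656*h^5 - 3.907*h^4 + 12.6503*h^3 - 1.5895*h^2 - 0.7706*h - 5.6496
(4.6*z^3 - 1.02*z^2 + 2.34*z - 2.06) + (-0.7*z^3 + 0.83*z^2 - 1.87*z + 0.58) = 3.9*z^3 - 0.19*z^2 + 0.47*z - 1.48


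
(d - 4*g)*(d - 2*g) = d^2 - 6*d*g + 8*g^2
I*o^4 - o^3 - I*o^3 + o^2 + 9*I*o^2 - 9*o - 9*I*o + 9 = (o - 3*I)*(o + I)*(o + 3*I)*(I*o - I)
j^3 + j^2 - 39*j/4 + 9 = (j - 3/2)^2*(j + 4)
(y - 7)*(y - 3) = y^2 - 10*y + 21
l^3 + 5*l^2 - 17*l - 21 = (l - 3)*(l + 1)*(l + 7)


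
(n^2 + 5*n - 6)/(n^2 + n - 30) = (n - 1)/(n - 5)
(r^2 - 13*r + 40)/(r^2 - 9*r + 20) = (r - 8)/(r - 4)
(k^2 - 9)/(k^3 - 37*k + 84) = (k + 3)/(k^2 + 3*k - 28)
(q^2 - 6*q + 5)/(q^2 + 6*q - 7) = (q - 5)/(q + 7)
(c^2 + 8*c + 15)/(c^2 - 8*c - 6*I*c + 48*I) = (c^2 + 8*c + 15)/(c^2 - 8*c - 6*I*c + 48*I)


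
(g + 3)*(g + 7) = g^2 + 10*g + 21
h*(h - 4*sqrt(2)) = h^2 - 4*sqrt(2)*h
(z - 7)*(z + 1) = z^2 - 6*z - 7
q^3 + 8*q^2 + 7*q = q*(q + 1)*(q + 7)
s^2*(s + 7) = s^3 + 7*s^2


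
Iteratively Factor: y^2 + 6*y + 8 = (y + 4)*(y + 2)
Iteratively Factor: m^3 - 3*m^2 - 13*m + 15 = (m - 1)*(m^2 - 2*m - 15) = (m - 1)*(m + 3)*(m - 5)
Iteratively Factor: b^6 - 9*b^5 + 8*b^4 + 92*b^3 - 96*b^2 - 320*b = (b + 2)*(b^5 - 11*b^4 + 30*b^3 + 32*b^2 - 160*b) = b*(b + 2)*(b^4 - 11*b^3 + 30*b^2 + 32*b - 160) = b*(b - 5)*(b + 2)*(b^3 - 6*b^2 + 32) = b*(b - 5)*(b + 2)^2*(b^2 - 8*b + 16) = b*(b - 5)*(b - 4)*(b + 2)^2*(b - 4)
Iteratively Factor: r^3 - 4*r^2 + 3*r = (r - 3)*(r^2 - r) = r*(r - 3)*(r - 1)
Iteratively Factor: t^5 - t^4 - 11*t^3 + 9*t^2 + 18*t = (t - 3)*(t^4 + 2*t^3 - 5*t^2 - 6*t) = (t - 3)*(t - 2)*(t^3 + 4*t^2 + 3*t) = (t - 3)*(t - 2)*(t + 3)*(t^2 + t) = t*(t - 3)*(t - 2)*(t + 3)*(t + 1)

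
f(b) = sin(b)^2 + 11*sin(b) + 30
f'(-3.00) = -10.61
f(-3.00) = 28.47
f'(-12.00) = 10.19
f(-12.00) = 36.19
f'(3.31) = -10.51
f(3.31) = 28.18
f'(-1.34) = 2.07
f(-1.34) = 20.24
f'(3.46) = -9.85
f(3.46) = 26.65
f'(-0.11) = 10.72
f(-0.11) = 28.80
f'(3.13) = -11.02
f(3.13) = 30.13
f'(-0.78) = 6.82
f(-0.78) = 22.76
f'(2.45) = -9.45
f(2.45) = 37.42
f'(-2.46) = -7.56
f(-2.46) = 23.47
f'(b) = 2*sin(b)*cos(b) + 11*cos(b)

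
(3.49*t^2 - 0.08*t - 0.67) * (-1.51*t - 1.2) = -5.2699*t^3 - 4.0672*t^2 + 1.1077*t + 0.804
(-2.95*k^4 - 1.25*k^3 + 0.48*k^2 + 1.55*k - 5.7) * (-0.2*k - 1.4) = 0.59*k^5 + 4.38*k^4 + 1.654*k^3 - 0.982*k^2 - 1.03*k + 7.98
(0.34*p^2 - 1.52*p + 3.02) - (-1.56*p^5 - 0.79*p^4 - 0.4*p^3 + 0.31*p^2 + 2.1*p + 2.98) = 1.56*p^5 + 0.79*p^4 + 0.4*p^3 + 0.03*p^2 - 3.62*p + 0.04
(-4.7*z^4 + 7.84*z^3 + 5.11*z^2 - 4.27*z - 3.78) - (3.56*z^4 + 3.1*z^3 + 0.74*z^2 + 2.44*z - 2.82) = -8.26*z^4 + 4.74*z^3 + 4.37*z^2 - 6.71*z - 0.96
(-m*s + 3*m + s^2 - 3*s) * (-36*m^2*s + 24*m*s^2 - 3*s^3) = 36*m^3*s^2 - 108*m^3*s - 60*m^2*s^3 + 180*m^2*s^2 + 27*m*s^4 - 81*m*s^3 - 3*s^5 + 9*s^4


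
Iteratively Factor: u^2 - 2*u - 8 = (u - 4)*(u + 2)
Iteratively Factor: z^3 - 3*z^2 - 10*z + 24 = (z + 3)*(z^2 - 6*z + 8) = (z - 2)*(z + 3)*(z - 4)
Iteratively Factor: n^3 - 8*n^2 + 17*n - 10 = (n - 5)*(n^2 - 3*n + 2) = (n - 5)*(n - 1)*(n - 2)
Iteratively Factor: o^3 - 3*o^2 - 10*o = (o - 5)*(o^2 + 2*o) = o*(o - 5)*(o + 2)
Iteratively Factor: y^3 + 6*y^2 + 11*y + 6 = (y + 1)*(y^2 + 5*y + 6) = (y + 1)*(y + 3)*(y + 2)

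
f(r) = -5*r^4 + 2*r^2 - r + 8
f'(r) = -20*r^3 + 4*r - 1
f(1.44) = -10.79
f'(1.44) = -54.96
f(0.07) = 7.94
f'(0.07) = -0.73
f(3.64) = -846.90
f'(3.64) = -951.01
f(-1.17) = 2.54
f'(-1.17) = 26.35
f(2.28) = -119.00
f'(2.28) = -228.93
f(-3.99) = -1223.42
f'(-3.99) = 1253.46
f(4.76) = -2518.28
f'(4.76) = -2138.96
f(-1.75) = -31.02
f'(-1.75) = 99.19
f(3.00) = -382.00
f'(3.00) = -529.00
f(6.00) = -6406.00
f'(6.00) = -4297.00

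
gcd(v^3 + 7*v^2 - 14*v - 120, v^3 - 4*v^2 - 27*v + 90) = v + 5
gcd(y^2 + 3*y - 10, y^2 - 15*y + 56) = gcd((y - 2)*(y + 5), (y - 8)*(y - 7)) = 1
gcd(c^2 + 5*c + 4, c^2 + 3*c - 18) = 1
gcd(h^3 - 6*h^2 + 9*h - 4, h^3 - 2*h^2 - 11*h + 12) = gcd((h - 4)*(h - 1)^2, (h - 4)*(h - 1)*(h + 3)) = h^2 - 5*h + 4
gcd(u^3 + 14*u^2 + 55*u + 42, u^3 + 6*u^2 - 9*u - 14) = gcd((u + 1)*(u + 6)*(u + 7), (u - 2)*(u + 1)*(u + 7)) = u^2 + 8*u + 7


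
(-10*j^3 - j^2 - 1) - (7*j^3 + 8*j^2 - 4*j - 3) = -17*j^3 - 9*j^2 + 4*j + 2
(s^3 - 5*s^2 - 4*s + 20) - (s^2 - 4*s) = s^3 - 6*s^2 + 20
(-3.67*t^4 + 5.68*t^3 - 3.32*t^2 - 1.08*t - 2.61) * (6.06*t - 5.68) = -22.2402*t^5 + 55.2664*t^4 - 52.3816*t^3 + 12.3128*t^2 - 9.6822*t + 14.8248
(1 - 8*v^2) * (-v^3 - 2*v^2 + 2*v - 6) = 8*v^5 + 16*v^4 - 17*v^3 + 46*v^2 + 2*v - 6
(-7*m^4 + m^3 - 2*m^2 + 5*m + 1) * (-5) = 35*m^4 - 5*m^3 + 10*m^2 - 25*m - 5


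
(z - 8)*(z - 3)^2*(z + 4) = z^4 - 10*z^3 + z^2 + 156*z - 288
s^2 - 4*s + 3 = (s - 3)*(s - 1)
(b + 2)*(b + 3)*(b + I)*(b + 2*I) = b^4 + 5*b^3 + 3*I*b^3 + 4*b^2 + 15*I*b^2 - 10*b + 18*I*b - 12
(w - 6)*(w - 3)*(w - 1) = w^3 - 10*w^2 + 27*w - 18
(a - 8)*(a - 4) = a^2 - 12*a + 32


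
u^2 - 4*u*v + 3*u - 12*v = (u + 3)*(u - 4*v)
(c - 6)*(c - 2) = c^2 - 8*c + 12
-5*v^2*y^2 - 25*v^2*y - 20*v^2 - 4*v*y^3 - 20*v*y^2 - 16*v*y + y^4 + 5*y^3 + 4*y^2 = (-5*v + y)*(v + y)*(y + 1)*(y + 4)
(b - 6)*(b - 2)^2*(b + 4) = b^4 - 6*b^3 - 12*b^2 + 88*b - 96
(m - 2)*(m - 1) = m^2 - 3*m + 2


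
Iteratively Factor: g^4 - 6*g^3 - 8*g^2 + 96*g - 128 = (g + 4)*(g^3 - 10*g^2 + 32*g - 32) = (g - 2)*(g + 4)*(g^2 - 8*g + 16) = (g - 4)*(g - 2)*(g + 4)*(g - 4)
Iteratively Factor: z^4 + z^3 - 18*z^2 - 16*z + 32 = (z - 1)*(z^3 + 2*z^2 - 16*z - 32) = (z - 1)*(z + 4)*(z^2 - 2*z - 8) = (z - 4)*(z - 1)*(z + 4)*(z + 2)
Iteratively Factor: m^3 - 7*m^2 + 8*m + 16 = (m + 1)*(m^2 - 8*m + 16) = (m - 4)*(m + 1)*(m - 4)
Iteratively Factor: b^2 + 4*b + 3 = (b + 1)*(b + 3)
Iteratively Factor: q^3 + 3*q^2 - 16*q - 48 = (q - 4)*(q^2 + 7*q + 12) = (q - 4)*(q + 4)*(q + 3)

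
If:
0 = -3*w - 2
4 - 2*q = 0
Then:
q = 2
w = -2/3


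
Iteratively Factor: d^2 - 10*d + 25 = (d - 5)*(d - 5)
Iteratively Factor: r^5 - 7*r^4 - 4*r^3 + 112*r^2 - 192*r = (r + 4)*(r^4 - 11*r^3 + 40*r^2 - 48*r) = (r - 3)*(r + 4)*(r^3 - 8*r^2 + 16*r) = r*(r - 3)*(r + 4)*(r^2 - 8*r + 16) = r*(r - 4)*(r - 3)*(r + 4)*(r - 4)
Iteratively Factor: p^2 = (p)*(p)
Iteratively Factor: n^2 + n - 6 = (n - 2)*(n + 3)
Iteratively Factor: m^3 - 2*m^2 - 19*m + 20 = (m - 5)*(m^2 + 3*m - 4) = (m - 5)*(m + 4)*(m - 1)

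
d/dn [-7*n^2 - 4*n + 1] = -14*n - 4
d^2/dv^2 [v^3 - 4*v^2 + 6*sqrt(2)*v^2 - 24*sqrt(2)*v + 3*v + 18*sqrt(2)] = 6*v - 8 + 12*sqrt(2)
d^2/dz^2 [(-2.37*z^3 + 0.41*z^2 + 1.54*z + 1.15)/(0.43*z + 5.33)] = (-0.876425999999999*z^3 - 32.590818*z^2 - 403.974558*z + 16.661516)/(0.079507*z^3 + 2.956551*z^2 + 36.647481*z + 151.419437)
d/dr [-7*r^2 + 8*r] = 8 - 14*r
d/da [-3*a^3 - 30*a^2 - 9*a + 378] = -9*a^2 - 60*a - 9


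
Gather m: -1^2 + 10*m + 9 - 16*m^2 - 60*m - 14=-16*m^2 - 50*m - 6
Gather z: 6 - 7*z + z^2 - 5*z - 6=z^2 - 12*z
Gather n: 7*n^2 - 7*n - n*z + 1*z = 7*n^2 + n*(-z - 7) + z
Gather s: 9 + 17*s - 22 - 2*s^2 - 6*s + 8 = -2*s^2 + 11*s - 5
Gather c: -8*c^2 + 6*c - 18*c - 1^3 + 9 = -8*c^2 - 12*c + 8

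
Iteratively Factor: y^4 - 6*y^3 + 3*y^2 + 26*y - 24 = (y - 4)*(y^3 - 2*y^2 - 5*y + 6) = (y - 4)*(y + 2)*(y^2 - 4*y + 3) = (y - 4)*(y - 3)*(y + 2)*(y - 1)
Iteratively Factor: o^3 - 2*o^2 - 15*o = (o)*(o^2 - 2*o - 15) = o*(o + 3)*(o - 5)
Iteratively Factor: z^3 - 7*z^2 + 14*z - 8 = (z - 1)*(z^2 - 6*z + 8) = (z - 4)*(z - 1)*(z - 2)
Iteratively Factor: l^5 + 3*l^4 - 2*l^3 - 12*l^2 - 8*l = (l + 2)*(l^4 + l^3 - 4*l^2 - 4*l) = (l - 2)*(l + 2)*(l^3 + 3*l^2 + 2*l) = (l - 2)*(l + 2)^2*(l^2 + l) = (l - 2)*(l + 1)*(l + 2)^2*(l)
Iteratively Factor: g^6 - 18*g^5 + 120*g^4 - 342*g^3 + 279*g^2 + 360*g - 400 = (g - 5)*(g^5 - 13*g^4 + 55*g^3 - 67*g^2 - 56*g + 80) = (g - 5)*(g - 4)*(g^4 - 9*g^3 + 19*g^2 + 9*g - 20) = (g - 5)*(g - 4)*(g + 1)*(g^3 - 10*g^2 + 29*g - 20) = (g - 5)*(g - 4)^2*(g + 1)*(g^2 - 6*g + 5) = (g - 5)^2*(g - 4)^2*(g + 1)*(g - 1)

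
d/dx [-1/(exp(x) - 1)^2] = 2*exp(x)/(exp(x) - 1)^3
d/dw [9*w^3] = 27*w^2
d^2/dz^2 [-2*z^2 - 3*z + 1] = -4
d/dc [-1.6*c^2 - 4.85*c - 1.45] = -3.2*c - 4.85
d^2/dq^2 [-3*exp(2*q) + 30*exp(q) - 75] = (30 - 12*exp(q))*exp(q)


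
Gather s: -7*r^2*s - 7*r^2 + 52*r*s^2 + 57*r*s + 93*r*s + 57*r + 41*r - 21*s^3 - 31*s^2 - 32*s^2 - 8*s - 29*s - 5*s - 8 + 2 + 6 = -7*r^2 + 98*r - 21*s^3 + s^2*(52*r - 63) + s*(-7*r^2 + 150*r - 42)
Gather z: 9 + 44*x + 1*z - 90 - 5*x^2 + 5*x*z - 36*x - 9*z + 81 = -5*x^2 + 8*x + z*(5*x - 8)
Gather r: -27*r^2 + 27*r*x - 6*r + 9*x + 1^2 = -27*r^2 + r*(27*x - 6) + 9*x + 1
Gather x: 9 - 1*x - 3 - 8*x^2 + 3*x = -8*x^2 + 2*x + 6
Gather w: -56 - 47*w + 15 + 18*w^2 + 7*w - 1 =18*w^2 - 40*w - 42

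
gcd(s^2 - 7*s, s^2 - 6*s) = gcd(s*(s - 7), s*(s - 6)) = s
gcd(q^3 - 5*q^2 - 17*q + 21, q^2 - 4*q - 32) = 1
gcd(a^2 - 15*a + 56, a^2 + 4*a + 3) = 1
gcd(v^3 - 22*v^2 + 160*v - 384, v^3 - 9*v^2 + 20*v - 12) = v - 6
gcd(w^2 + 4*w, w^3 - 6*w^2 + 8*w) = w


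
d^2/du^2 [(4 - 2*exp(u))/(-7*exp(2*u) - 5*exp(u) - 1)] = 2*(49*exp(4*u) - 427*exp(3*u) - 252*exp(2*u) + exp(u) + 11)*exp(u)/(343*exp(6*u) + 735*exp(5*u) + 672*exp(4*u) + 335*exp(3*u) + 96*exp(2*u) + 15*exp(u) + 1)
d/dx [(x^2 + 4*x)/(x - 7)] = (x^2 - 14*x - 28)/(x^2 - 14*x + 49)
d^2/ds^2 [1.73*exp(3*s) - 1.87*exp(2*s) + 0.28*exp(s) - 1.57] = (15.57*exp(2*s) - 7.48*exp(s) + 0.28)*exp(s)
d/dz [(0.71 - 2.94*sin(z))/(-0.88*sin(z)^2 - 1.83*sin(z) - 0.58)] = (-2.5872*sin(z)^2 + 1.2496*sin(z) + 3.0045)*cos(z)/(0.7744*sin(z)^4 + 3.2208*sin(z)^3 + 4.3697*sin(z)^2 + 2.1228*sin(z) + 0.3364)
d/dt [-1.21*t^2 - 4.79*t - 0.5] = -2.42*t - 4.79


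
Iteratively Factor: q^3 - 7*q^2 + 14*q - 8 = (q - 4)*(q^2 - 3*q + 2) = (q - 4)*(q - 1)*(q - 2)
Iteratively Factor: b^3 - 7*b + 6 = (b + 3)*(b^2 - 3*b + 2) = (b - 2)*(b + 3)*(b - 1)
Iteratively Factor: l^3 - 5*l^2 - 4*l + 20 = (l - 5)*(l^2 - 4) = (l - 5)*(l + 2)*(l - 2)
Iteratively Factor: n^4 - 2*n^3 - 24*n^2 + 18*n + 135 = (n - 5)*(n^3 + 3*n^2 - 9*n - 27) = (n - 5)*(n + 3)*(n^2 - 9) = (n - 5)*(n + 3)^2*(n - 3)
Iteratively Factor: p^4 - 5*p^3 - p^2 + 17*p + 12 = (p - 4)*(p^3 - p^2 - 5*p - 3) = (p - 4)*(p - 3)*(p^2 + 2*p + 1) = (p - 4)*(p - 3)*(p + 1)*(p + 1)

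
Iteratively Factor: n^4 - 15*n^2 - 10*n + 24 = (n - 1)*(n^3 + n^2 - 14*n - 24) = (n - 1)*(n + 3)*(n^2 - 2*n - 8) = (n - 1)*(n + 2)*(n + 3)*(n - 4)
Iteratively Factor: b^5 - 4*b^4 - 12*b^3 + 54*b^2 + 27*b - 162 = (b + 2)*(b^4 - 6*b^3 + 54*b - 81) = (b - 3)*(b + 2)*(b^3 - 3*b^2 - 9*b + 27) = (b - 3)^2*(b + 2)*(b^2 - 9) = (b - 3)^2*(b + 2)*(b + 3)*(b - 3)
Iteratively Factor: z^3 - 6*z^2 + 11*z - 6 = (z - 1)*(z^2 - 5*z + 6) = (z - 3)*(z - 1)*(z - 2)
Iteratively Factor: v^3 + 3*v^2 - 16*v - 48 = (v - 4)*(v^2 + 7*v + 12) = (v - 4)*(v + 4)*(v + 3)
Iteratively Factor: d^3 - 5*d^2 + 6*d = (d - 3)*(d^2 - 2*d) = d*(d - 3)*(d - 2)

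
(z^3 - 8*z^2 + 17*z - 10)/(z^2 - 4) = (z^2 - 6*z + 5)/(z + 2)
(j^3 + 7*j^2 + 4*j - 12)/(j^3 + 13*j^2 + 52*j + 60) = (j - 1)/(j + 5)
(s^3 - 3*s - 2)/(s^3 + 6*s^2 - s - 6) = (s^2 - s - 2)/(s^2 + 5*s - 6)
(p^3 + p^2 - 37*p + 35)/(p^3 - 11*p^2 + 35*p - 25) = (p + 7)/(p - 5)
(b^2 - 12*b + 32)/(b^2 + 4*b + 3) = (b^2 - 12*b + 32)/(b^2 + 4*b + 3)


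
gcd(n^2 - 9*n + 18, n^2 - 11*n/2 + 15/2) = n - 3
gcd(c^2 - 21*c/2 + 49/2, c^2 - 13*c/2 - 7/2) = c - 7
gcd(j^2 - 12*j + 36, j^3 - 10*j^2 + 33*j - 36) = 1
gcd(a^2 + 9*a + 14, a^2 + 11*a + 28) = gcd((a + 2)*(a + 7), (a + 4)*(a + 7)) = a + 7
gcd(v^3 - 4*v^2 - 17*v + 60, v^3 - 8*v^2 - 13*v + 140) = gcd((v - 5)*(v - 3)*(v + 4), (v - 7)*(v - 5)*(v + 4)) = v^2 - v - 20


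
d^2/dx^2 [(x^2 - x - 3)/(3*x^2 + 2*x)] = 6*(-5*x^3 - 27*x^2 - 18*x - 4)/(x^3*(27*x^3 + 54*x^2 + 36*x + 8))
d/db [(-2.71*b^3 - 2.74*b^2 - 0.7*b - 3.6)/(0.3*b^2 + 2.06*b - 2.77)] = (-0.813*b^4 - 11.1652*b^3 + 17.0857*b^2 + 17.3396*b + 9.355)/(0.09*b^4 + 1.236*b^3 + 2.5816*b^2 - 11.4124*b + 7.6729)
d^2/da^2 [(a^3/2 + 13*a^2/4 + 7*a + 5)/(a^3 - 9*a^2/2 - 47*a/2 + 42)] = (88*a^6 + 900*a^5 + 618*a^4 - 12837*a^3 - 23208*a^2 + 121140*a + 261572)/(8*a^9 - 108*a^8 - 78*a^7 + 5355*a^6 - 7239*a^5 - 86607*a^4 + 151705*a^3 + 366156*a^2 - 994896*a + 592704)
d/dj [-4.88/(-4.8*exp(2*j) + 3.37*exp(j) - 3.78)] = (16.4456 - 46.848*exp(j))*exp(j)/(4.8*exp(2*j) - 3.37*exp(j) + 3.78)^2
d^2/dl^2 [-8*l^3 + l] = -48*l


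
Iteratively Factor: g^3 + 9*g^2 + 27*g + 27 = (g + 3)*(g^2 + 6*g + 9) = (g + 3)^2*(g + 3)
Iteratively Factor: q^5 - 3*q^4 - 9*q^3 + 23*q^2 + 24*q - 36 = (q - 1)*(q^4 - 2*q^3 - 11*q^2 + 12*q + 36) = (q - 3)*(q - 1)*(q^3 + q^2 - 8*q - 12) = (q - 3)^2*(q - 1)*(q^2 + 4*q + 4) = (q - 3)^2*(q - 1)*(q + 2)*(q + 2)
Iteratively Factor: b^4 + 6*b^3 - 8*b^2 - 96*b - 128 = (b + 4)*(b^3 + 2*b^2 - 16*b - 32) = (b + 4)^2*(b^2 - 2*b - 8) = (b - 4)*(b + 4)^2*(b + 2)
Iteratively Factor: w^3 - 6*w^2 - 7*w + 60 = (w - 5)*(w^2 - w - 12) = (w - 5)*(w + 3)*(w - 4)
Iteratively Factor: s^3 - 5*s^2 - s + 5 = (s - 5)*(s^2 - 1) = (s - 5)*(s - 1)*(s + 1)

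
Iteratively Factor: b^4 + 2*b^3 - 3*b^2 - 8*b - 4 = (b + 2)*(b^3 - 3*b - 2) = (b + 1)*(b + 2)*(b^2 - b - 2) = (b - 2)*(b + 1)*(b + 2)*(b + 1)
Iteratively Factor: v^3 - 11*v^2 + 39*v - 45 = (v - 3)*(v^2 - 8*v + 15) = (v - 5)*(v - 3)*(v - 3)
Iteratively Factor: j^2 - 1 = (j + 1)*(j - 1)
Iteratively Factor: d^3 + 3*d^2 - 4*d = (d)*(d^2 + 3*d - 4) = d*(d - 1)*(d + 4)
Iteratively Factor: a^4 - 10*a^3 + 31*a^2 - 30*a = (a - 3)*(a^3 - 7*a^2 + 10*a) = a*(a - 3)*(a^2 - 7*a + 10) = a*(a - 5)*(a - 3)*(a - 2)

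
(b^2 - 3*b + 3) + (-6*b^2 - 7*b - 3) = -5*b^2 - 10*b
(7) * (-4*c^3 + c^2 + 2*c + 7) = -28*c^3 + 7*c^2 + 14*c + 49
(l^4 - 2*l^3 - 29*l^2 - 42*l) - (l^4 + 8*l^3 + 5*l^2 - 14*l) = -10*l^3 - 34*l^2 - 28*l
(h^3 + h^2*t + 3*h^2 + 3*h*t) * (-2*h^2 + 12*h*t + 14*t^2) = -2*h^5 + 10*h^4*t - 6*h^4 + 26*h^3*t^2 + 30*h^3*t + 14*h^2*t^3 + 78*h^2*t^2 + 42*h*t^3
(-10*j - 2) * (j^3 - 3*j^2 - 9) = -10*j^4 + 28*j^3 + 6*j^2 + 90*j + 18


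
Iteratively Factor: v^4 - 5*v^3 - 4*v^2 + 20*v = (v)*(v^3 - 5*v^2 - 4*v + 20) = v*(v - 2)*(v^2 - 3*v - 10) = v*(v - 2)*(v + 2)*(v - 5)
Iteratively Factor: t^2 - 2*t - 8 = (t - 4)*(t + 2)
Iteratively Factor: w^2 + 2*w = (w)*(w + 2)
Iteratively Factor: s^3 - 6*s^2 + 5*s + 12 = (s - 4)*(s^2 - 2*s - 3) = (s - 4)*(s + 1)*(s - 3)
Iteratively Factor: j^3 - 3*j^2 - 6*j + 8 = (j + 2)*(j^2 - 5*j + 4) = (j - 1)*(j + 2)*(j - 4)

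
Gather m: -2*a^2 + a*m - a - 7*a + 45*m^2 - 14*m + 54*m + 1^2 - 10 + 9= -2*a^2 - 8*a + 45*m^2 + m*(a + 40)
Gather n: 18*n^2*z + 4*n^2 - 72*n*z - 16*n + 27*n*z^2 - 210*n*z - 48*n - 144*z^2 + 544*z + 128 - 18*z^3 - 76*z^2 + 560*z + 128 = n^2*(18*z + 4) + n*(27*z^2 - 282*z - 64) - 18*z^3 - 220*z^2 + 1104*z + 256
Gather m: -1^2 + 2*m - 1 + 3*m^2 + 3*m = 3*m^2 + 5*m - 2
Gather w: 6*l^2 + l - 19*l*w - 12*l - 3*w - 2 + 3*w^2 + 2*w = 6*l^2 - 11*l + 3*w^2 + w*(-19*l - 1) - 2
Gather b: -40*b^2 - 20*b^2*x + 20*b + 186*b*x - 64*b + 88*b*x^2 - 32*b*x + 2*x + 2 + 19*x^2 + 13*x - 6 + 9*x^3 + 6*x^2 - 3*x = b^2*(-20*x - 40) + b*(88*x^2 + 154*x - 44) + 9*x^3 + 25*x^2 + 12*x - 4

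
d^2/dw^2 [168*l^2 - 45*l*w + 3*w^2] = 6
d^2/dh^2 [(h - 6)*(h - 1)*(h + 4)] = 6*h - 6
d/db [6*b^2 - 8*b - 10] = 12*b - 8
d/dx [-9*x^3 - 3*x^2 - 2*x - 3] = -27*x^2 - 6*x - 2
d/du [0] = 0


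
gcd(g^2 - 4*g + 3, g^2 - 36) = 1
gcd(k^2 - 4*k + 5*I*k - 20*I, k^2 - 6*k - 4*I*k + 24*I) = 1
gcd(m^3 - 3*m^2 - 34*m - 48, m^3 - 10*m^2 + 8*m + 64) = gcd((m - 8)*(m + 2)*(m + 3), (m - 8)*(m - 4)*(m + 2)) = m^2 - 6*m - 16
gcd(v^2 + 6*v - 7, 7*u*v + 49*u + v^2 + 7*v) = v + 7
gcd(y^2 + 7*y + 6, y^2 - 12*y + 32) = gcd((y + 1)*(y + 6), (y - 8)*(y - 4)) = 1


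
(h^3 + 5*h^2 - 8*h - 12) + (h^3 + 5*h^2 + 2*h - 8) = 2*h^3 + 10*h^2 - 6*h - 20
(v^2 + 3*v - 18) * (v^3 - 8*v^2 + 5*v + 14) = v^5 - 5*v^4 - 37*v^3 + 173*v^2 - 48*v - 252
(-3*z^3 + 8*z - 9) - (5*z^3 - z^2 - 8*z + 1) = -8*z^3 + z^2 + 16*z - 10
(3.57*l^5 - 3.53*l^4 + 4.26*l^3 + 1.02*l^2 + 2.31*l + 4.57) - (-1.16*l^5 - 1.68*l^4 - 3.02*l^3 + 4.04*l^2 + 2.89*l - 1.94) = 4.73*l^5 - 1.85*l^4 + 7.28*l^3 - 3.02*l^2 - 0.58*l + 6.51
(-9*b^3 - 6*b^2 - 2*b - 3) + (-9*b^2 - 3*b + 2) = -9*b^3 - 15*b^2 - 5*b - 1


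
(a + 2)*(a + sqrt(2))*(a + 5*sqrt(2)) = a^3 + 2*a^2 + 6*sqrt(2)*a^2 + 10*a + 12*sqrt(2)*a + 20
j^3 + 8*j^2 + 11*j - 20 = (j - 1)*(j + 4)*(j + 5)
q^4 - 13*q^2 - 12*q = q*(q - 4)*(q + 1)*(q + 3)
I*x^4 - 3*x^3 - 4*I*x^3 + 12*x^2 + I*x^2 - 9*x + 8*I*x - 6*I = (x - 3)*(x + I)*(x + 2*I)*(I*x - I)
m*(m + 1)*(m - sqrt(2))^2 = m^4 - 2*sqrt(2)*m^3 + m^3 - 2*sqrt(2)*m^2 + 2*m^2 + 2*m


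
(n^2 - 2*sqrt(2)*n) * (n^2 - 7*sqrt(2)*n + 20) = n^4 - 9*sqrt(2)*n^3 + 48*n^2 - 40*sqrt(2)*n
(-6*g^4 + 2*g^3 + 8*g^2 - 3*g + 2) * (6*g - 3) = -36*g^5 + 30*g^4 + 42*g^3 - 42*g^2 + 21*g - 6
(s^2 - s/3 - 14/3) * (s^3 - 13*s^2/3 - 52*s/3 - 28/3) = s^5 - 14*s^4/3 - 185*s^3/9 + 50*s^2/3 + 84*s + 392/9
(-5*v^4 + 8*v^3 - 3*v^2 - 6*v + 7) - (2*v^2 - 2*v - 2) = -5*v^4 + 8*v^3 - 5*v^2 - 4*v + 9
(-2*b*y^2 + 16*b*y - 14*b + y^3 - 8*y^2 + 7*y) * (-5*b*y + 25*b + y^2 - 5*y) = 10*b^2*y^3 - 130*b^2*y^2 + 470*b^2*y - 350*b^2 - 7*b*y^4 + 91*b*y^3 - 329*b*y^2 + 245*b*y + y^5 - 13*y^4 + 47*y^3 - 35*y^2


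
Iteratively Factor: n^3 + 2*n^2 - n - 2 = (n - 1)*(n^2 + 3*n + 2) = (n - 1)*(n + 2)*(n + 1)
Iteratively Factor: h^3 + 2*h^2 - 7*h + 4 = (h - 1)*(h^2 + 3*h - 4) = (h - 1)*(h + 4)*(h - 1)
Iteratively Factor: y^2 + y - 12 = (y - 3)*(y + 4)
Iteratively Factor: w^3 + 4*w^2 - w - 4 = (w + 1)*(w^2 + 3*w - 4) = (w - 1)*(w + 1)*(w + 4)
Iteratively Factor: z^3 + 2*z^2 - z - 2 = (z + 1)*(z^2 + z - 2) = (z - 1)*(z + 1)*(z + 2)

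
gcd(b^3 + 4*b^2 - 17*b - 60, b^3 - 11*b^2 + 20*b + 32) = b - 4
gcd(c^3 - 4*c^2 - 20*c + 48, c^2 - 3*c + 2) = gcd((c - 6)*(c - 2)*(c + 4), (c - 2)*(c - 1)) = c - 2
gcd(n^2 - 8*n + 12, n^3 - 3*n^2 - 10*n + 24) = n - 2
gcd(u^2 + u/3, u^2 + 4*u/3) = u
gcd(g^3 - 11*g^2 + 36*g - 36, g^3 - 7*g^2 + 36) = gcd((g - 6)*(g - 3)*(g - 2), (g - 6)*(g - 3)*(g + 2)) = g^2 - 9*g + 18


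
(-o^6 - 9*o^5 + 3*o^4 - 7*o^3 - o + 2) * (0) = 0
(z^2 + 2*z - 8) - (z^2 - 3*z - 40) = 5*z + 32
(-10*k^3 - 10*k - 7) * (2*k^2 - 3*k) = -20*k^5 + 30*k^4 - 20*k^3 + 16*k^2 + 21*k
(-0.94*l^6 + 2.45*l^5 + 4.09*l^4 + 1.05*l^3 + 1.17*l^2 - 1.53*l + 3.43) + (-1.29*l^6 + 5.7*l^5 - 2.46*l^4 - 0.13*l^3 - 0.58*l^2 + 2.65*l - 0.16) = -2.23*l^6 + 8.15*l^5 + 1.63*l^4 + 0.92*l^3 + 0.59*l^2 + 1.12*l + 3.27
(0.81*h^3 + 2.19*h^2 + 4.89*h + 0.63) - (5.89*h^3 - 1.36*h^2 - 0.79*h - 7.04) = -5.08*h^3 + 3.55*h^2 + 5.68*h + 7.67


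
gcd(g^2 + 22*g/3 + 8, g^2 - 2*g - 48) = g + 6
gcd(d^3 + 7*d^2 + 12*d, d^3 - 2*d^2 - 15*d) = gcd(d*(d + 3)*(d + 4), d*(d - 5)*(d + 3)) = d^2 + 3*d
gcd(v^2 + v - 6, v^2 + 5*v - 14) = v - 2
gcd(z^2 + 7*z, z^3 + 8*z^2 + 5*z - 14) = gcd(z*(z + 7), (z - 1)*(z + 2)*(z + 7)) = z + 7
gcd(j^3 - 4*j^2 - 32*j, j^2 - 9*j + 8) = j - 8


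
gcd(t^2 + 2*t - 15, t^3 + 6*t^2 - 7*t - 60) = t^2 + 2*t - 15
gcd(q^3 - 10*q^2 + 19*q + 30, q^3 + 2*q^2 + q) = q + 1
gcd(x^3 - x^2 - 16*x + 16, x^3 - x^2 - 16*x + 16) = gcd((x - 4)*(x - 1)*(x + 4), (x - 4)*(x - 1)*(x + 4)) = x^3 - x^2 - 16*x + 16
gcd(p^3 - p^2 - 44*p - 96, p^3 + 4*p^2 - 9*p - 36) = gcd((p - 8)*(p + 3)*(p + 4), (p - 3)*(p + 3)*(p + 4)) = p^2 + 7*p + 12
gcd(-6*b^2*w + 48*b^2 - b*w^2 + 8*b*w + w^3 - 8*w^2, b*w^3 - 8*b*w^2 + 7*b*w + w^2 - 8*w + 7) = 1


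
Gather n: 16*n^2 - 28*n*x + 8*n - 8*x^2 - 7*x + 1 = 16*n^2 + n*(8 - 28*x) - 8*x^2 - 7*x + 1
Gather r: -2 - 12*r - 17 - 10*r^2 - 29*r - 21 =-10*r^2 - 41*r - 40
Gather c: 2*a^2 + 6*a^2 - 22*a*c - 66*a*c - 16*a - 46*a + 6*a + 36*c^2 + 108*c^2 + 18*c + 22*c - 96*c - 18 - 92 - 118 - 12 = 8*a^2 - 56*a + 144*c^2 + c*(-88*a - 56) - 240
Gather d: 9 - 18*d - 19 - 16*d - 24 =-34*d - 34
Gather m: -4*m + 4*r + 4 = -4*m + 4*r + 4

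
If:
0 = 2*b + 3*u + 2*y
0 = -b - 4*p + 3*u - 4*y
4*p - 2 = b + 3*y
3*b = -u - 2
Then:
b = -58/71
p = 57/142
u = 32/71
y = 10/71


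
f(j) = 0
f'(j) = 0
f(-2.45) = 0.00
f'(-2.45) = 0.00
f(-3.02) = 0.00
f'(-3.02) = 0.00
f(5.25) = 0.00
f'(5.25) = 0.00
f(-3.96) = 0.00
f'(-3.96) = 0.00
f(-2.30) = 0.00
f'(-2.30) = 0.00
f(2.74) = 0.00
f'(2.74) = 0.00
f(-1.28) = 0.00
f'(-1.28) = 0.00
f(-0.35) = 0.00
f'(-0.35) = 0.00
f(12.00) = 0.00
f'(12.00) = 0.00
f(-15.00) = 0.00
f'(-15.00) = 0.00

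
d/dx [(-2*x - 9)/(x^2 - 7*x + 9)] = (2*x^2 + 18*x - 81)/(x^4 - 14*x^3 + 67*x^2 - 126*x + 81)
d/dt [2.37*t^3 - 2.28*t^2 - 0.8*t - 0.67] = 7.11*t^2 - 4.56*t - 0.8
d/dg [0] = 0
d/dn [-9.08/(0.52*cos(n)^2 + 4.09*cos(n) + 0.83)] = -(9.4432*cos(n) + 37.1372)*sin(n)/(0.52*cos(n)^2 + 4.09*cos(n) + 0.83)^2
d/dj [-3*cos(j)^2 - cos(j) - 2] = (6*cos(j) + 1)*sin(j)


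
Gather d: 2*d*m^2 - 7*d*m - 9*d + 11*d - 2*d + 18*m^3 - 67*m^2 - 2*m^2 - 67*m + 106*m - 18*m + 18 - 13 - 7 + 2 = d*(2*m^2 - 7*m) + 18*m^3 - 69*m^2 + 21*m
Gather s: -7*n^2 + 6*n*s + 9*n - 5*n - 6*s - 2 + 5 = -7*n^2 + 4*n + s*(6*n - 6) + 3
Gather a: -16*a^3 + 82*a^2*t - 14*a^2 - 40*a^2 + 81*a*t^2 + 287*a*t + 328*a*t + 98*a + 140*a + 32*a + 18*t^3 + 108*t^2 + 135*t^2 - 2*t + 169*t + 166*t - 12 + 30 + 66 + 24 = -16*a^3 + a^2*(82*t - 54) + a*(81*t^2 + 615*t + 270) + 18*t^3 + 243*t^2 + 333*t + 108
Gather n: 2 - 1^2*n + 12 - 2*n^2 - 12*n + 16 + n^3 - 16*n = n^3 - 2*n^2 - 29*n + 30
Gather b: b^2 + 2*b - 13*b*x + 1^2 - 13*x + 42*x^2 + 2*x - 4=b^2 + b*(2 - 13*x) + 42*x^2 - 11*x - 3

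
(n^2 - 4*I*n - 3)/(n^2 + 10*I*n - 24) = (n^2 - 4*I*n - 3)/(n^2 + 10*I*n - 24)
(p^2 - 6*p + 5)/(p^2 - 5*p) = (p - 1)/p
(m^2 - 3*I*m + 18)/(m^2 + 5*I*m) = (m^2 - 3*I*m + 18)/(m*(m + 5*I))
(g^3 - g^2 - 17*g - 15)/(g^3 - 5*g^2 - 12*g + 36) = (g^2 - 4*g - 5)/(g^2 - 8*g + 12)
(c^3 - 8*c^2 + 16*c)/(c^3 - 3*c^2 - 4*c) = (c - 4)/(c + 1)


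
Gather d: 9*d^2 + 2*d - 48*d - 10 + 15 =9*d^2 - 46*d + 5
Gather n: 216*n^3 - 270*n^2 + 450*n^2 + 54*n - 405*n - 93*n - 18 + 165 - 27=216*n^3 + 180*n^2 - 444*n + 120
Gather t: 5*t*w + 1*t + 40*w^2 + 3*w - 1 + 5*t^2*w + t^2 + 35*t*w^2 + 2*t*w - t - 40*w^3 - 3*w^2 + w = t^2*(5*w + 1) + t*(35*w^2 + 7*w) - 40*w^3 + 37*w^2 + 4*w - 1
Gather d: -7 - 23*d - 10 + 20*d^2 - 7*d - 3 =20*d^2 - 30*d - 20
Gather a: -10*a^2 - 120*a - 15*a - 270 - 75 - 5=-10*a^2 - 135*a - 350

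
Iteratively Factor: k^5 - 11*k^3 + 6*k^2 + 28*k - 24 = (k + 3)*(k^4 - 3*k^3 - 2*k^2 + 12*k - 8) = (k - 2)*(k + 3)*(k^3 - k^2 - 4*k + 4) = (k - 2)*(k - 1)*(k + 3)*(k^2 - 4) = (k - 2)^2*(k - 1)*(k + 3)*(k + 2)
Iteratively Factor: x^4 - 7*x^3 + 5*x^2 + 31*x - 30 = (x - 1)*(x^3 - 6*x^2 - x + 30) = (x - 3)*(x - 1)*(x^2 - 3*x - 10) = (x - 3)*(x - 1)*(x + 2)*(x - 5)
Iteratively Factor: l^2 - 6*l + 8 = (l - 2)*(l - 4)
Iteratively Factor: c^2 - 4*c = (c - 4)*(c)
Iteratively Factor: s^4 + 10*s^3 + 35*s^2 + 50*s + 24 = (s + 1)*(s^3 + 9*s^2 + 26*s + 24) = (s + 1)*(s + 2)*(s^2 + 7*s + 12) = (s + 1)*(s + 2)*(s + 4)*(s + 3)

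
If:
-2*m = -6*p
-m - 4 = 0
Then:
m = -4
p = -4/3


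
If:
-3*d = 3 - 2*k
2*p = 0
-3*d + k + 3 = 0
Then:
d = 3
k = 6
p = 0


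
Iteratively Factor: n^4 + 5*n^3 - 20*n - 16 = (n + 1)*(n^3 + 4*n^2 - 4*n - 16) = (n + 1)*(n + 2)*(n^2 + 2*n - 8) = (n - 2)*(n + 1)*(n + 2)*(n + 4)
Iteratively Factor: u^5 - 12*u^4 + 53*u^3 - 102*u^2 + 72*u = (u - 3)*(u^4 - 9*u^3 + 26*u^2 - 24*u) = (u - 3)^2*(u^3 - 6*u^2 + 8*u) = (u - 3)^2*(u - 2)*(u^2 - 4*u) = u*(u - 3)^2*(u - 2)*(u - 4)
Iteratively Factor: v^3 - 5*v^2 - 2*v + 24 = (v + 2)*(v^2 - 7*v + 12) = (v - 3)*(v + 2)*(v - 4)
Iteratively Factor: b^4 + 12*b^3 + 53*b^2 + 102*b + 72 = (b + 3)*(b^3 + 9*b^2 + 26*b + 24) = (b + 2)*(b + 3)*(b^2 + 7*b + 12) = (b + 2)*(b + 3)^2*(b + 4)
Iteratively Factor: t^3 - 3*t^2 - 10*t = (t + 2)*(t^2 - 5*t) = (t - 5)*(t + 2)*(t)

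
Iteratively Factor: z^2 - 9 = (z - 3)*(z + 3)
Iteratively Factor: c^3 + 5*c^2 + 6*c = (c + 2)*(c^2 + 3*c) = c*(c + 2)*(c + 3)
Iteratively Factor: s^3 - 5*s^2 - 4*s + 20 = (s - 2)*(s^2 - 3*s - 10) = (s - 2)*(s + 2)*(s - 5)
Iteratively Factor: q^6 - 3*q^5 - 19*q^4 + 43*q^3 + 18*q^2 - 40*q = (q)*(q^5 - 3*q^4 - 19*q^3 + 43*q^2 + 18*q - 40) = q*(q - 1)*(q^4 - 2*q^3 - 21*q^2 + 22*q + 40) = q*(q - 2)*(q - 1)*(q^3 - 21*q - 20) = q*(q - 2)*(q - 1)*(q + 1)*(q^2 - q - 20) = q*(q - 5)*(q - 2)*(q - 1)*(q + 1)*(q + 4)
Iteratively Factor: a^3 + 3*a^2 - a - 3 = (a + 3)*(a^2 - 1) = (a + 1)*(a + 3)*(a - 1)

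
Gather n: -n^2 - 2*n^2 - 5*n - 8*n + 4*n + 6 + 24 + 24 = -3*n^2 - 9*n + 54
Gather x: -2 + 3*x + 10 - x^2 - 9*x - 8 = -x^2 - 6*x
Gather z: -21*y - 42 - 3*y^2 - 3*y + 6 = -3*y^2 - 24*y - 36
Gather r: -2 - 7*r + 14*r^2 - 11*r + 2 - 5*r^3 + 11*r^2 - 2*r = -5*r^3 + 25*r^2 - 20*r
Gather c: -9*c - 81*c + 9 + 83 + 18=110 - 90*c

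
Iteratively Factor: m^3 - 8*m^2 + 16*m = (m)*(m^2 - 8*m + 16) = m*(m - 4)*(m - 4)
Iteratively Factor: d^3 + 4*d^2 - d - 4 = (d - 1)*(d^2 + 5*d + 4) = (d - 1)*(d + 1)*(d + 4)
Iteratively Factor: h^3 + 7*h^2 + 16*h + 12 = (h + 3)*(h^2 + 4*h + 4) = (h + 2)*(h + 3)*(h + 2)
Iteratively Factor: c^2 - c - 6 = (c + 2)*(c - 3)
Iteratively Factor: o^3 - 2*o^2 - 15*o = (o - 5)*(o^2 + 3*o) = o*(o - 5)*(o + 3)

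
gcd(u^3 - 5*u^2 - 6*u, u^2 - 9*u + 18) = u - 6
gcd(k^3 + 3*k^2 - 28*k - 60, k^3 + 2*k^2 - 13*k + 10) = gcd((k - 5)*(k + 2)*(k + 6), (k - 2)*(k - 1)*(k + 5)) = 1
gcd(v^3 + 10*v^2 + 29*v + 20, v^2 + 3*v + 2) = v + 1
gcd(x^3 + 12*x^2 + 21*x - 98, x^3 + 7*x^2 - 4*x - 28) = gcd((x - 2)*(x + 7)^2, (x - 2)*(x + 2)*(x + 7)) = x^2 + 5*x - 14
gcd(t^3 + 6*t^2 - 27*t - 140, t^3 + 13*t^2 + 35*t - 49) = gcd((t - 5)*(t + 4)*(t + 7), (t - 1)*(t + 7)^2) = t + 7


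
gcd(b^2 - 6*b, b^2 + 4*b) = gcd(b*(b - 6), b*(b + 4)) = b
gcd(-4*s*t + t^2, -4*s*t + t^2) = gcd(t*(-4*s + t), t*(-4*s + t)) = 4*s*t - t^2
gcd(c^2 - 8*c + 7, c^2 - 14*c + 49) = c - 7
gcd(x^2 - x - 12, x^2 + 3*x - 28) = x - 4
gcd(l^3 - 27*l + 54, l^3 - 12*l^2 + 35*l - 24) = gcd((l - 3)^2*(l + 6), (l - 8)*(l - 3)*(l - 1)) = l - 3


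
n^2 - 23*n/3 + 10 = (n - 6)*(n - 5/3)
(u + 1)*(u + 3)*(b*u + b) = b*u^3 + 5*b*u^2 + 7*b*u + 3*b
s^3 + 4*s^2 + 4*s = s*(s + 2)^2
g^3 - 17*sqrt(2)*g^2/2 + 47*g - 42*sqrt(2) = (g - 7*sqrt(2)/2)*(g - 3*sqrt(2))*(g - 2*sqrt(2))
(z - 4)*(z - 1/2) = z^2 - 9*z/2 + 2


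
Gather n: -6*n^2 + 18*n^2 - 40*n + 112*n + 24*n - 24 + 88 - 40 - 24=12*n^2 + 96*n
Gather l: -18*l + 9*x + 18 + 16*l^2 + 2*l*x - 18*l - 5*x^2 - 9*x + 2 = 16*l^2 + l*(2*x - 36) - 5*x^2 + 20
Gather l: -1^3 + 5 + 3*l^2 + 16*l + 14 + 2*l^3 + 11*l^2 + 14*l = 2*l^3 + 14*l^2 + 30*l + 18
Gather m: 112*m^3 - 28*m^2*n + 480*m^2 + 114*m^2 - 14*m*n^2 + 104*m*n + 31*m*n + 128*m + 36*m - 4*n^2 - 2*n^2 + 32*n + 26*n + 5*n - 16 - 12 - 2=112*m^3 + m^2*(594 - 28*n) + m*(-14*n^2 + 135*n + 164) - 6*n^2 + 63*n - 30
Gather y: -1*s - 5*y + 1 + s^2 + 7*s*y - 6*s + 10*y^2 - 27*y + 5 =s^2 - 7*s + 10*y^2 + y*(7*s - 32) + 6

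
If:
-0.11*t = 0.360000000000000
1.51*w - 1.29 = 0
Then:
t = -3.27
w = 0.85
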